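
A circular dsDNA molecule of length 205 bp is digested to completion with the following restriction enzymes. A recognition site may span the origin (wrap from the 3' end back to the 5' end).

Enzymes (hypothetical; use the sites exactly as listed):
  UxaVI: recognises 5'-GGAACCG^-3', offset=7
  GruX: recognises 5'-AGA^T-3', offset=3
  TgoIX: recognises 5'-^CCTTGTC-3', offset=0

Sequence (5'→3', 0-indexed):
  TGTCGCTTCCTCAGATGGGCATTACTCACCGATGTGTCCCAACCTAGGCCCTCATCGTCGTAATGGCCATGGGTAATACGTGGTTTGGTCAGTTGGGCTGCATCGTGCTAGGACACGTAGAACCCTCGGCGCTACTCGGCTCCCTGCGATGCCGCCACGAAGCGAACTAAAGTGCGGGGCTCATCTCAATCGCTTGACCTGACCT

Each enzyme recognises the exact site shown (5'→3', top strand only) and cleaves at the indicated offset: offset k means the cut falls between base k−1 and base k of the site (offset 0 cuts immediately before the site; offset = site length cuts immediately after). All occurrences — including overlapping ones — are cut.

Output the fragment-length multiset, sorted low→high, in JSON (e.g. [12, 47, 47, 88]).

[18,187]

Site scan:
  UxaVI (GGAACCG, off=7): no sites
  GruX AGAT/3: at [12] ⇒ [15]
  TgoIX CCTTGTC/0: at [202] ⇒ [202]

All cut coordinates (distinct, sorted): [15, 202]

Fragment lengths:
  15→202: 187 bp
  202→15 (wrap): 205-202+15 = 18 bp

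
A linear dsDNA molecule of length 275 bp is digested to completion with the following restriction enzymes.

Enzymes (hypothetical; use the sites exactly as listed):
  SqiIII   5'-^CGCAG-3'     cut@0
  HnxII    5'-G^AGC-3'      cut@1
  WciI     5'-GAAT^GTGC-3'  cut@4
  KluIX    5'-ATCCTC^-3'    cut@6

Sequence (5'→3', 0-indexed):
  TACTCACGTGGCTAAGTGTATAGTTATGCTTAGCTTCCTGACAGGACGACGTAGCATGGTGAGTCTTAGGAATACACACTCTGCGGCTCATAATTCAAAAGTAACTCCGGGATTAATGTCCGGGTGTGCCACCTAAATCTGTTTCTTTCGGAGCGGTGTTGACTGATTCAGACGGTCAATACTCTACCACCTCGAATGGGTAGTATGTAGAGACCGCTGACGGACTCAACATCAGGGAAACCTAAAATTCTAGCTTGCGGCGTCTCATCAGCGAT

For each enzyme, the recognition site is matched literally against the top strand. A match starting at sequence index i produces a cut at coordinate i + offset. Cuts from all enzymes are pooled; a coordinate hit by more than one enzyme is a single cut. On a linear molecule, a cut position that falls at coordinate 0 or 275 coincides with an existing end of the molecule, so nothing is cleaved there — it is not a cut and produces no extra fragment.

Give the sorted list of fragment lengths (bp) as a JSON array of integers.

[124,151]

Site scan:
  SqiIII (CGCAG, off=0): no sites
  HnxII (GAGC, off=1): starts [150] → cuts [151]
  WciI (GAATGTGC, off=4): no sites
  KluIX (ATCCTC, off=6): no sites

Pooled cuts: [151]

Fragment lengths:
  [0,151): 151 bp
  [151,275): 124 bp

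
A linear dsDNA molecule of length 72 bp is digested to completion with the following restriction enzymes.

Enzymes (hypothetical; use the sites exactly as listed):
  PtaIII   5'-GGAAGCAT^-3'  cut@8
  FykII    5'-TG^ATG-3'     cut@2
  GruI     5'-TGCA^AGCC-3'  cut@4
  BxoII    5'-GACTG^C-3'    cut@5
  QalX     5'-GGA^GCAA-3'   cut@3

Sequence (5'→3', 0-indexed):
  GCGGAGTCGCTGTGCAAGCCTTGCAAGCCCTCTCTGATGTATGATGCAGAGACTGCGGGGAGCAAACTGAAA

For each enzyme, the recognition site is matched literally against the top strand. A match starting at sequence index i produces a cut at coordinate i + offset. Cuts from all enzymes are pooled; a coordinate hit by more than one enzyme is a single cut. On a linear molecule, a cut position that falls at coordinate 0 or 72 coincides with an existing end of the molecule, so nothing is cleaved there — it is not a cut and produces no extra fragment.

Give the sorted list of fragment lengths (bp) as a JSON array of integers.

Scan for sites:
  PtaIII (GGAAGCAT, off=8): no sites
  FykII (TGATG, off=2): starts [34, 41] → cuts [36, 43]
  GruI (TGCAAGCC, off=4): starts [12, 21] → cuts [16, 25]
  BxoII (GACTGC, off=5): starts [50] → cuts [55]
  QalX (GGAGCAA, off=3): starts [58] → cuts [61]

Pooled cuts: [16, 25, 36, 43, 55, 61]

Fragments:
  [0,16): 16 bp
  [16,25): 9 bp
  [25,36): 11 bp
  [36,43): 7 bp
  [43,55): 12 bp
  [55,61): 6 bp
  [61,72): 11 bp

[6,7,9,11,11,12,16]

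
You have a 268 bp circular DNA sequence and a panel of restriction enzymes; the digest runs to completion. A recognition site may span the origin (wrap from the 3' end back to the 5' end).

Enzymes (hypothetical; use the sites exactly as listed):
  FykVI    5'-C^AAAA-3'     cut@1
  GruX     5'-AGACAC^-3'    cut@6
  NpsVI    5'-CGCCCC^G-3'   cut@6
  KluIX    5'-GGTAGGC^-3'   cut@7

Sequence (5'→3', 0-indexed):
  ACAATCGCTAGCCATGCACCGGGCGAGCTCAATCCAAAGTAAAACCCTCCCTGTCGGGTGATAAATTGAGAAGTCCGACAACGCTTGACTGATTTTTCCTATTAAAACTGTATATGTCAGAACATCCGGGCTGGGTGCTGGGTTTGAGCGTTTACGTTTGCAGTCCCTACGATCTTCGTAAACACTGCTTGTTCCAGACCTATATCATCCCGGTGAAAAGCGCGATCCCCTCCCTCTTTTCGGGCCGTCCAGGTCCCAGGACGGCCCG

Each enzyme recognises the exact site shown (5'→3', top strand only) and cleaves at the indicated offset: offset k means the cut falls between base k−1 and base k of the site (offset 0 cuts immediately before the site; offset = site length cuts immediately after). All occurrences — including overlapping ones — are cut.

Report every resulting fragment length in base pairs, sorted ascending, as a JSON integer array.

[268]

Site scan:
  FykVI (CAAAA, off=1): no sites
  GruX (AGACAC, off=6): no sites
  NpsVI (CGCCCCG, off=6): no sites
  KluIX (GGTAGGC, off=7): no sites

All cut coordinates (distinct, sorted): ∅

Fragment lengths:
  no cuts → one circular fragment of 268 bp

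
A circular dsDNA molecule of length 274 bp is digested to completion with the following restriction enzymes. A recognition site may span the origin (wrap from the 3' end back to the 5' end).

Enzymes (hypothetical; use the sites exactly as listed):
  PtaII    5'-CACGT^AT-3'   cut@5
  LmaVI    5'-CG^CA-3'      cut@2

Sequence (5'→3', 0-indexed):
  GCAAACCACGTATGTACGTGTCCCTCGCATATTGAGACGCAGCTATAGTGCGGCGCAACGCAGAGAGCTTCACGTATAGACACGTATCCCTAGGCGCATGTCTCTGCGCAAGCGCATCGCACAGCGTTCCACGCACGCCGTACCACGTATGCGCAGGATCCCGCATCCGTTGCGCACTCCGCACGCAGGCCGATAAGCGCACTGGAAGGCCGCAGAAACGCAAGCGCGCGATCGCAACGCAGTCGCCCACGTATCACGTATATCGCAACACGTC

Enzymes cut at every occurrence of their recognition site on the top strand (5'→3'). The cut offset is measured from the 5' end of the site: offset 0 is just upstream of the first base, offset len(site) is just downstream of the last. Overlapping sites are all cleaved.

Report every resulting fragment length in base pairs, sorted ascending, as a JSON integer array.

[4,5,5,5,5,6,6,7,7,8,10,10,10,10,11,11,12,12,13,13,14,14,14,15,15,16,16]

Site scan:
  PtaII CACGTAT/5: at [6, 70, 80, 143, 247, 254] ⇒ [11, 75, 85, 148, 252, 259]
  LmaVI CGCA/2: at [25, 37, 53, 58, 94, 106, 112, 117, 131, 151, 161, 172, 179, 183, 197, 210, 218, 232, 237, 263, 273] ⇒ [1, 27, 39, 55, 60, 96, 108, 114, 119, 133, 153, 163, 174, 181, 185, 199, 212, 220, 234, 239, 265]

All cut coordinates (distinct, sorted): [1, 11, 27, 39, 55, 60, 75, 85, 96, 108, 114, 119, 133, 148, 153, 163, 174, 181, 185, 199, 212, 220, 234, 239, 252, 259, 265]

Fragments:
  1→11: 10 bp
  11→27: 16 bp
  27→39: 12 bp
  39→55: 16 bp
  55→60: 5 bp
  60→75: 15 bp
  75→85: 10 bp
  85→96: 11 bp
  96→108: 12 bp
  108→114: 6 bp
  114→119: 5 bp
  119→133: 14 bp
  133→148: 15 bp
  148→153: 5 bp
  153→163: 10 bp
  163→174: 11 bp
  174→181: 7 bp
  181→185: 4 bp
  185→199: 14 bp
  199→212: 13 bp
  212→220: 8 bp
  220→234: 14 bp
  234→239: 5 bp
  239→252: 13 bp
  252→259: 7 bp
  259→265: 6 bp
  265→1 (wrap): 274-265+1 = 10 bp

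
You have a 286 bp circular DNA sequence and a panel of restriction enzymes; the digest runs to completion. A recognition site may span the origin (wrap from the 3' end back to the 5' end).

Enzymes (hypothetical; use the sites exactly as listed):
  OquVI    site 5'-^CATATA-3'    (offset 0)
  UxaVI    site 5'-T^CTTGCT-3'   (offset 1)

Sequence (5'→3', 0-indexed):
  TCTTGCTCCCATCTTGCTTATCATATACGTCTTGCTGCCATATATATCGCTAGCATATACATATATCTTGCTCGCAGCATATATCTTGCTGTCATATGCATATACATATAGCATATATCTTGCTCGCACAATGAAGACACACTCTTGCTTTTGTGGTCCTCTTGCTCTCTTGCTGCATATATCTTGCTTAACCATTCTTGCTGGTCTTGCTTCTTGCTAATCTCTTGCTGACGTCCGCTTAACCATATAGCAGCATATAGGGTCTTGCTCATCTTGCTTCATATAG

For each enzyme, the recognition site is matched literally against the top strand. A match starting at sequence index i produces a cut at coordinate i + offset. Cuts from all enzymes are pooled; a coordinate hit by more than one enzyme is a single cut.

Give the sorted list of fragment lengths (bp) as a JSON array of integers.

Site scan:
  OquVI CATATA/0: at [21, 38, 53, 59, 77, 98, 104, 111, 175, 243, 253, 279] ⇒ [21, 38, 53, 59, 77, 98, 104, 111, 175, 243, 253, 279]
  UxaVI TCTTGCT/1: at [0, 11, 29, 65, 83, 117, 142, 159, 167, 181, 195, 204, 211, 222, 262, 271] ⇒ [1, 12, 30, 66, 84, 118, 143, 160, 168, 182, 196, 205, 212, 223, 263, 272]

All cut coordinates (distinct, sorted): [1, 12, 21, 30, 38, 53, 59, 66, 77, 84, 98, 104, 111, 118, 143, 160, 168, 175, 182, 196, 205, 212, 223, 243, 253, 263, 272, 279]

Fragments:
  1→12: 11 bp
  12→21: 9 bp
  21→30: 9 bp
  30→38: 8 bp
  38→53: 15 bp
  53→59: 6 bp
  59→66: 7 bp
  66→77: 11 bp
  77→84: 7 bp
  84→98: 14 bp
  98→104: 6 bp
  104→111: 7 bp
  111→118: 7 bp
  118→143: 25 bp
  143→160: 17 bp
  160→168: 8 bp
  168→175: 7 bp
  175→182: 7 bp
  182→196: 14 bp
  196→205: 9 bp
  205→212: 7 bp
  212→223: 11 bp
  223→243: 20 bp
  243→253: 10 bp
  253→263: 10 bp
  263→272: 9 bp
  272→279: 7 bp
  279→1 (wrap): 286-279+1 = 8 bp

[6,6,7,7,7,7,7,7,7,7,8,8,8,9,9,9,9,10,10,11,11,11,14,14,15,17,20,25]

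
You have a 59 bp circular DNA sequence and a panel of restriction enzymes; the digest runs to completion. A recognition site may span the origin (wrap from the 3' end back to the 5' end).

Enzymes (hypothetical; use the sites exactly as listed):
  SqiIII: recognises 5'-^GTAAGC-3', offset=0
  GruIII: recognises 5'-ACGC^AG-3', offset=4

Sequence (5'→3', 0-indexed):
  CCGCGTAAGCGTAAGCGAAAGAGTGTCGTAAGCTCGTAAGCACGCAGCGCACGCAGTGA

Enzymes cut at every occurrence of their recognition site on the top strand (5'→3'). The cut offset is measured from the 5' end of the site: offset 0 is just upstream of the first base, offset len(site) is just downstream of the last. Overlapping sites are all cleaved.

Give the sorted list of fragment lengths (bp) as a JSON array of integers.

[6,8,9,9,10,17]

Scan for sites:
  SqiIII GTAAGC/0: at [4, 10, 27, 35] ⇒ [4, 10, 27, 35]
  GruIII ACGCAG/4: at [41, 50] ⇒ [45, 54]

Pooled cuts: [4, 10, 27, 35, 45, 54]

Fragment lengths:
  4→10: 6 bp
  10→27: 17 bp
  27→35: 8 bp
  35→45: 10 bp
  45→54: 9 bp
  54→4 (wrap): 59-54+4 = 9 bp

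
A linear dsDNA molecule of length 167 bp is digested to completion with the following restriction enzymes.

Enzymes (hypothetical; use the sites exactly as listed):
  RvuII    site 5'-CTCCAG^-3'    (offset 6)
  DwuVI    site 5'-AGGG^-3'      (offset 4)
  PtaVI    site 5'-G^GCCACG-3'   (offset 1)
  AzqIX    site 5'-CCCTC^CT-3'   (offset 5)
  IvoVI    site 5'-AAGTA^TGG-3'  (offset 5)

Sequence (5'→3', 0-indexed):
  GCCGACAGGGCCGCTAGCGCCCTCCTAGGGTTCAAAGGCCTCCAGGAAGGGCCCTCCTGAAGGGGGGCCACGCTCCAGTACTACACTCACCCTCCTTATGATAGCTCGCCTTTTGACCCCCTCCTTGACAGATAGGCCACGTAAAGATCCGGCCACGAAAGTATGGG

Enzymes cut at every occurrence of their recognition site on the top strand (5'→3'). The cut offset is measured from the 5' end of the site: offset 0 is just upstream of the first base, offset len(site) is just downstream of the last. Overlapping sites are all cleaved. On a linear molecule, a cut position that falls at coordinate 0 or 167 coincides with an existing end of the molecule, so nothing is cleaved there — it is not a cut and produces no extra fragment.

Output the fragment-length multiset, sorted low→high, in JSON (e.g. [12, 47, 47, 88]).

Scan for sites:
  RvuII CTCCAG/6: at [39, 72] ⇒ [45, 78]
  DwuVI AGGG/4: at [6, 26, 47, 60] ⇒ [10, 30, 51, 64]
  PtaVI GGCCACG/1: at [65, 134, 150] ⇒ [66, 135, 151]
  AzqIX CCCTCCT/5: at [19, 51, 89, 118] ⇒ [24, 56, 94, 123]
  IvoVI AAGTATGG/5: at [158] ⇒ [163]

Pooled cuts: [10, 24, 30, 45, 51, 56, 64, 66, 78, 94, 123, 135, 151, 163]

Fragments:
  [0,10): 10 bp
  [10,24): 14 bp
  [24,30): 6 bp
  [30,45): 15 bp
  [45,51): 6 bp
  [51,56): 5 bp
  [56,64): 8 bp
  [64,66): 2 bp
  [66,78): 12 bp
  [78,94): 16 bp
  [94,123): 29 bp
  [123,135): 12 bp
  [135,151): 16 bp
  [151,163): 12 bp
  [163,167): 4 bp

[2,4,5,6,6,8,10,12,12,12,14,15,16,16,29]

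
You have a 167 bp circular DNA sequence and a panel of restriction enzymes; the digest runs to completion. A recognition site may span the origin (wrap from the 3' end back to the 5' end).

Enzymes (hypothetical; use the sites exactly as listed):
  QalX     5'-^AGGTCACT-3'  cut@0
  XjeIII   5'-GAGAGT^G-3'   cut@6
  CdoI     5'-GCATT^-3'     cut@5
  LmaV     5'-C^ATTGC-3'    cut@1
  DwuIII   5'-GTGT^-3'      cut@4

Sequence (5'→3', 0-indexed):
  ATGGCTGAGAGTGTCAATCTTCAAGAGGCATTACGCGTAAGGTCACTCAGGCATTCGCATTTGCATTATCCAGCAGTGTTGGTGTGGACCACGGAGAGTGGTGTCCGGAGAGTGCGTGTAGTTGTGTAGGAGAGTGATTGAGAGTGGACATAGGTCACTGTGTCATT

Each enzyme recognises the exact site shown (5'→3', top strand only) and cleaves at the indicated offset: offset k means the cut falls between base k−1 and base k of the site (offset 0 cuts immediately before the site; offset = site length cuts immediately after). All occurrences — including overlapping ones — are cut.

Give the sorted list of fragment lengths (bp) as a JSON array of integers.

[2,5,6,6,6,6,6,7,8,8,9,10,12,12,14,16,16,18]

Site scan:
  QalX (AGGTCACT, off=0): starts [39, 151] → cuts [39, 151]
  XjeIII (GAGAGTG, off=6): starts [6, 93, 107, 129, 139] → cuts [12, 99, 113, 135, 145]
  CdoI (GCATT, off=5): starts [27, 50, 56, 62] → cuts [32, 55, 61, 67]
  LmaV (CATTGC, off=1): no sites
  DwuIII (GTGT, off=4): starts [10, 75, 81, 100, 115, 123, 159] → cuts [14, 79, 85, 104, 119, 127, 163]

Pooled cuts: [12, 14, 32, 39, 55, 61, 67, 79, 85, 99, 104, 113, 119, 127, 135, 145, 151, 163]

Fragment lengths:
  12→14: 2 bp
  14→32: 18 bp
  32→39: 7 bp
  39→55: 16 bp
  55→61: 6 bp
  61→67: 6 bp
  67→79: 12 bp
  79→85: 6 bp
  85→99: 14 bp
  99→104: 5 bp
  104→113: 9 bp
  113→119: 6 bp
  119→127: 8 bp
  127→135: 8 bp
  135→145: 10 bp
  145→151: 6 bp
  151→163: 12 bp
  163→12 (wrap): 167-163+12 = 16 bp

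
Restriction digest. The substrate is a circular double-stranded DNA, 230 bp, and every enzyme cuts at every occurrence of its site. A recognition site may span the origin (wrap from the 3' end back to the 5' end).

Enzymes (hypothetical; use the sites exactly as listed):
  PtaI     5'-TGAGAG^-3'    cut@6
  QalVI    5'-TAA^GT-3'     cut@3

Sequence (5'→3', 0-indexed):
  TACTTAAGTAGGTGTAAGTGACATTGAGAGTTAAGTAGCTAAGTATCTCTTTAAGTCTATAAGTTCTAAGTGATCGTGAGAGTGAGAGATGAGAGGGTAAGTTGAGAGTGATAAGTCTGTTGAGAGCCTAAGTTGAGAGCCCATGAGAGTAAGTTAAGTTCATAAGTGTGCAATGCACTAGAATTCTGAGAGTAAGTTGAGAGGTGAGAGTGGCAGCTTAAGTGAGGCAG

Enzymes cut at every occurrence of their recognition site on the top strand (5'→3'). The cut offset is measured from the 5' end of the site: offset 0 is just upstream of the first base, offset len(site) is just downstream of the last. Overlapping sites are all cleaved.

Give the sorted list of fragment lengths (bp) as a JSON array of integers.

[3,3,4,5,5,5,6,6,7,7,7,8,8,8,8,8,8,10,10,11,12,12,13,13,16,27]

Per-enzyme occurrences:
  PtaI TGAGAG/6: at [24, 76, 82, 89, 102, 120, 133, 143, 186, 197, 204] ⇒ [30, 82, 88, 95, 108, 126, 139, 149, 192, 203, 210]
  QalVI TAAGT/3: at [4, 14, 31, 39, 51, 59, 66, 97, 111, 128, 149, 154, 162, 192, 218] ⇒ [7, 17, 34, 42, 54, 62, 69, 100, 114, 131, 152, 157, 165, 195, 221]

All cut coordinates (distinct, sorted): [7, 17, 30, 34, 42, 54, 62, 69, 82, 88, 95, 100, 108, 114, 126, 131, 139, 149, 152, 157, 165, 192, 195, 203, 210, 221]

Fragment lengths:
  7→17: 10 bp
  17→30: 13 bp
  30→34: 4 bp
  34→42: 8 bp
  42→54: 12 bp
  54→62: 8 bp
  62→69: 7 bp
  69→82: 13 bp
  82→88: 6 bp
  88→95: 7 bp
  95→100: 5 bp
  100→108: 8 bp
  108→114: 6 bp
  114→126: 12 bp
  126→131: 5 bp
  131→139: 8 bp
  139→149: 10 bp
  149→152: 3 bp
  152→157: 5 bp
  157→165: 8 bp
  165→192: 27 bp
  192→195: 3 bp
  195→203: 8 bp
  203→210: 7 bp
  210→221: 11 bp
  221→7 (wrap): 230-221+7 = 16 bp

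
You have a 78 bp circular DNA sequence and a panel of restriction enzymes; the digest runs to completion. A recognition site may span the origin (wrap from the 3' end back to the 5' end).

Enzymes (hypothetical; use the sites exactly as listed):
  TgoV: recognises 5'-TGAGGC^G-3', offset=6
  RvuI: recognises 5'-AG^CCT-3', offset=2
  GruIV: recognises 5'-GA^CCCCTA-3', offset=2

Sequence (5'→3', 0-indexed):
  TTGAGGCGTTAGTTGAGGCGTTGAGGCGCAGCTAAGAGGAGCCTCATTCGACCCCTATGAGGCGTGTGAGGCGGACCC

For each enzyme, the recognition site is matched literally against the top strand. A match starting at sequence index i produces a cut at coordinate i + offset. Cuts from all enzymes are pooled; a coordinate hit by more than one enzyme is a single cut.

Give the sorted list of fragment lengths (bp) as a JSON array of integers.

[8,9,10,12,12,13,14]

Per-enzyme occurrences:
  TgoV (TGAGGCG, off=6): starts [1, 13, 21, 57, 66] → cuts [7, 19, 27, 63, 72]
  RvuI (AGCCT, off=2): starts [39] → cuts [41]
  GruIV (GACCCCTA, off=2): starts [49] → cuts [51]

Pooled cuts: [7, 19, 27, 41, 51, 63, 72]

Fragments:
  7→19: 12 bp
  19→27: 8 bp
  27→41: 14 bp
  41→51: 10 bp
  51→63: 12 bp
  63→72: 9 bp
  72→7 (wrap): 78-72+7 = 13 bp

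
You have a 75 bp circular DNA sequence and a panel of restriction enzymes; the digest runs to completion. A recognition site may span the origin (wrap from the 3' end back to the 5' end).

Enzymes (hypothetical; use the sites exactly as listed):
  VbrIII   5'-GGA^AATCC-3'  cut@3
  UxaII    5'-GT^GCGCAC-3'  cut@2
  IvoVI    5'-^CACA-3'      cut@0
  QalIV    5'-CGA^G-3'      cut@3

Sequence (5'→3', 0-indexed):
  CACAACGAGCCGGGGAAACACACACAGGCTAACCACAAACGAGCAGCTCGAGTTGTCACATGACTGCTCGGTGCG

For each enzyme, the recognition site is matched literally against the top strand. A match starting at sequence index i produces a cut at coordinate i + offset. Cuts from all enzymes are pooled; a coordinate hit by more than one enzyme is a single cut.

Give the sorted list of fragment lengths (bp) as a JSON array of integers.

[2,2,3,5,8,9,9,10,11,16]

Per-enzyme occurrences:
  VbrIII (GGAAATCC, off=3): no sites
  UxaII (GTGCGCAC, off=2): starts [70] → cuts [72]
  IvoVI (CACA, off=0): starts [0, 18, 20, 22, 33, 56] → cuts [0, 18, 20, 22, 33, 56]
  QalIV (CGAG, off=3): starts [5, 39, 48] → cuts [8, 42, 51]

Pooled cuts: [0, 8, 18, 20, 22, 33, 42, 51, 56, 72]

Fragments:
  0→8: 8 bp
  8→18: 10 bp
  18→20: 2 bp
  20→22: 2 bp
  22→33: 11 bp
  33→42: 9 bp
  42→51: 9 bp
  51→56: 5 bp
  56→72: 16 bp
  72→0 (wrap): 75-72+0 = 3 bp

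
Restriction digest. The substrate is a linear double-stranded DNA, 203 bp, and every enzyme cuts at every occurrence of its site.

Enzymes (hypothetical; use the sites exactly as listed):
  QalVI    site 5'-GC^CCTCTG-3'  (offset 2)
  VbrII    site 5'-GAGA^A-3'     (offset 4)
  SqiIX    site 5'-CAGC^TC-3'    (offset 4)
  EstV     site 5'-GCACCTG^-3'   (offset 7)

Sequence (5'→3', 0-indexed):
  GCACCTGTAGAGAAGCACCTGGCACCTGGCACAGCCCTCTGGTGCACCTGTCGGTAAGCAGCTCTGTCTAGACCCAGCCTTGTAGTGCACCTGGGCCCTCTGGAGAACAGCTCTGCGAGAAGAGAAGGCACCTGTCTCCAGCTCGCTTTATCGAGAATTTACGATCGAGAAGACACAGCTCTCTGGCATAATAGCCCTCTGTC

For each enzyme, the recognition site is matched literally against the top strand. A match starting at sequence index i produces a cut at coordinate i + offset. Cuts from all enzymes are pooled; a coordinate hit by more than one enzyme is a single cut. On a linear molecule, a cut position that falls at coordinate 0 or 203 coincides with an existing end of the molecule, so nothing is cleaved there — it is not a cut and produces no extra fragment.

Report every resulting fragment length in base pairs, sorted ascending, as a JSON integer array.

[3,5,5,6,7,7,7,8,8,8,9,9,9,10,12,14,14,15,16,31]

Per-enzyme occurrences:
  QalVI GCCCTCTG/2: at [33, 94, 193] ⇒ [35, 96, 195]
  VbrII GAGAA/4: at [9, 102, 116, 121, 152, 166] ⇒ [13, 106, 120, 125, 156, 170]
  SqiIX CAGCTC/4: at [58, 107, 138, 175] ⇒ [62, 111, 142, 179]
  EstV GCACCTG/7: at [0, 14, 21, 43, 86, 127] ⇒ [7, 21, 28, 50, 93, 134]

All cut coordinates (distinct, sorted): [7, 13, 21, 28, 35, 50, 62, 93, 96, 106, 111, 120, 125, 134, 142, 156, 170, 179, 195]

Fragments:
  [0,7): 7 bp
  [7,13): 6 bp
  [13,21): 8 bp
  [21,28): 7 bp
  [28,35): 7 bp
  [35,50): 15 bp
  [50,62): 12 bp
  [62,93): 31 bp
  [93,96): 3 bp
  [96,106): 10 bp
  [106,111): 5 bp
  [111,120): 9 bp
  [120,125): 5 bp
  [125,134): 9 bp
  [134,142): 8 bp
  [142,156): 14 bp
  [156,170): 14 bp
  [170,179): 9 bp
  [179,195): 16 bp
  [195,203): 8 bp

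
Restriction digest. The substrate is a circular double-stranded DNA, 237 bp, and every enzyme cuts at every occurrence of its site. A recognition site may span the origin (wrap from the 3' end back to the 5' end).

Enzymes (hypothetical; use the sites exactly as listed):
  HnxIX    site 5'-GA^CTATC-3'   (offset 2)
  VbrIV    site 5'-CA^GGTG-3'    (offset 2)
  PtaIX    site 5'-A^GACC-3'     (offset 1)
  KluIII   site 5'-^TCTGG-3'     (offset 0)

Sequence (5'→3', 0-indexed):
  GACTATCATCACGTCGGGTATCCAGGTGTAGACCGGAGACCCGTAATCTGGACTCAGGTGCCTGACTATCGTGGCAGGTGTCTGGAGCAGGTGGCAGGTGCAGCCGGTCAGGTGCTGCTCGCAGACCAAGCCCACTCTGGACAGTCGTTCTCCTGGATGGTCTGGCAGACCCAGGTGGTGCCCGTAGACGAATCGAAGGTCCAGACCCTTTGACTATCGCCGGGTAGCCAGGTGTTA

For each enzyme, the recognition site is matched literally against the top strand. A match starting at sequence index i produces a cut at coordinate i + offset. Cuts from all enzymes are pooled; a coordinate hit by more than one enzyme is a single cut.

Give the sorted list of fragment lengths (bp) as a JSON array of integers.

[4,6,6,7,7,7,9,9,9,9,10,10,11,12,13,14,17,22,25,30]

Scan for sites:
  HnxIX GACTATC/2: at [0, 63, 211] ⇒ [2, 65, 213]
  VbrIV CAGGTG/2: at [22, 54, 74, 87, 94, 108, 171, 228] ⇒ [24, 56, 76, 89, 96, 110, 173, 230]
  PtaIX AGACC/1: at [29, 36, 122, 166, 202] ⇒ [30, 37, 123, 167, 203]
  KluIII TCTGG/0: at [46, 80, 135, 160] ⇒ [46, 80, 135, 160]

Pooled cuts: [2, 24, 30, 37, 46, 56, 65, 76, 80, 89, 96, 110, 123, 135, 160, 167, 173, 203, 213, 230]

Fragments:
  2→24: 22 bp
  24→30: 6 bp
  30→37: 7 bp
  37→46: 9 bp
  46→56: 10 bp
  56→65: 9 bp
  65→76: 11 bp
  76→80: 4 bp
  80→89: 9 bp
  89→96: 7 bp
  96→110: 14 bp
  110→123: 13 bp
  123→135: 12 bp
  135→160: 25 bp
  160→167: 7 bp
  167→173: 6 bp
  173→203: 30 bp
  203→213: 10 bp
  213→230: 17 bp
  230→2 (wrap): 237-230+2 = 9 bp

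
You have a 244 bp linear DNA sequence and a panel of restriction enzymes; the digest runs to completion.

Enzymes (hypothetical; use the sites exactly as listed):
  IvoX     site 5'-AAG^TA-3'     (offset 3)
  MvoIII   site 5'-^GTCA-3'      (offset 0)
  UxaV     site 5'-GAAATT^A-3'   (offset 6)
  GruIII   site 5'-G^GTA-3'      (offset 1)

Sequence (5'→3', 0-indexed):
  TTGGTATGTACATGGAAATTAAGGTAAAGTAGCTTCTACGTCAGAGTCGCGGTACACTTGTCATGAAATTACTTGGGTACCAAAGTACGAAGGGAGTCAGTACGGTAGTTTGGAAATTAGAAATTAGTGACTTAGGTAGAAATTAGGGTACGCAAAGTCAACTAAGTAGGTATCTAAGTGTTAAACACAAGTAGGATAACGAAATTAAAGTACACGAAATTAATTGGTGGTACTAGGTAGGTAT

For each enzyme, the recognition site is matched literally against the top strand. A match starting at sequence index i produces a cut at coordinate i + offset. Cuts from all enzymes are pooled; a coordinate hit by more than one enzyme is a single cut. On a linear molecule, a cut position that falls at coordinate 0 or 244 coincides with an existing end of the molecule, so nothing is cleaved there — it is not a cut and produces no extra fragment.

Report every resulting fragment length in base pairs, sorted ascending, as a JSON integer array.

Site scan:
  IvoX (AAGTA, off=3): starts [26, 82, 163, 188, 207] → cuts [29, 85, 166, 191, 210]
  MvoIII (GTCA, off=0): starts [39, 59, 95, 156] → cuts [39, 59, 95, 156]
  UxaV (GAAATTA, off=6): starts [14, 64, 112, 119, 138, 200, 215] → cuts [20, 70, 118, 125, 144, 206, 221]
  GruIII (GGTA, off=1): starts [2, 22, 50, 75, 103, 134, 146, 168, 228, 235, 239] → cuts [3, 23, 51, 76, 104, 135, 147, 169, 229, 236, 240]

All cut coordinates (distinct, sorted): [3, 20, 23, 29, 39, 51, 59, 70, 76, 85, 95, 104, 118, 125, 135, 144, 147, 156, 166, 169, 191, 206, 210, 221, 229, 236, 240]

Fragments:
  [0,3): 3 bp
  [3,20): 17 bp
  [20,23): 3 bp
  [23,29): 6 bp
  [29,39): 10 bp
  [39,51): 12 bp
  [51,59): 8 bp
  [59,70): 11 bp
  [70,76): 6 bp
  [76,85): 9 bp
  [85,95): 10 bp
  [95,104): 9 bp
  [104,118): 14 bp
  [118,125): 7 bp
  [125,135): 10 bp
  [135,144): 9 bp
  [144,147): 3 bp
  [147,156): 9 bp
  [156,166): 10 bp
  [166,169): 3 bp
  [169,191): 22 bp
  [191,206): 15 bp
  [206,210): 4 bp
  [210,221): 11 bp
  [221,229): 8 bp
  [229,236): 7 bp
  [236,240): 4 bp
  [240,244): 4 bp

[3,3,3,3,4,4,4,6,6,7,7,8,8,9,9,9,9,10,10,10,10,11,11,12,14,15,17,22]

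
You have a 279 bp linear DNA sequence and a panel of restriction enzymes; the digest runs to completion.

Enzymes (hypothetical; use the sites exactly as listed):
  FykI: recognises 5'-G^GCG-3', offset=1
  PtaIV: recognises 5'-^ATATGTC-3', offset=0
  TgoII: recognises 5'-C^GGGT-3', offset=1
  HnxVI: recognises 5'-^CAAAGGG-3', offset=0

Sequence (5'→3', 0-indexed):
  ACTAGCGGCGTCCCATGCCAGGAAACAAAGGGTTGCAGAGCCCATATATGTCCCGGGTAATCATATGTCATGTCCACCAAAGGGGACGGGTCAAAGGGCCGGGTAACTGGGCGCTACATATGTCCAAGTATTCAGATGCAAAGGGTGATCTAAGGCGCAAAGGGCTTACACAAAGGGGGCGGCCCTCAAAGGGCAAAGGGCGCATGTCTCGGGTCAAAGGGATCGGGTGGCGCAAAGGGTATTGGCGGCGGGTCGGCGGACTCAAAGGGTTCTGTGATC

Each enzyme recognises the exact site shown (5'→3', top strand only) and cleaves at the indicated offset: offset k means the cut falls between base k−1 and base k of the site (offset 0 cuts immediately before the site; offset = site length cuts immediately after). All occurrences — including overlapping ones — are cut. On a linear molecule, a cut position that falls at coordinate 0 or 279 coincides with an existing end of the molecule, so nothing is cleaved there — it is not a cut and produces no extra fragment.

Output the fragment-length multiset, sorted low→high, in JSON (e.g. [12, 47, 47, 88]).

[2,3,3,3,4,4,5,6,6,7,7,7,7,8,8,8,9,9,10,10,10,11,12,13,15,16,17,18,20,21]

Site scan:
  FykI GGCG/1: at [6, 109, 153, 177, 198, 228, 243, 246, 254] ⇒ [7, 110, 154, 178, 199, 229, 244, 247, 255]
  PtaIV ATATGTC/0: at [45, 62, 117] ⇒ [45, 62, 117]
  TgoII CGGGT/1: at [53, 86, 99, 209, 223, 248] ⇒ [54, 87, 100, 210, 224, 249]
  HnxVI CAAAGGG/0: at [25, 77, 91, 138, 157, 170, 186, 193, 214, 232, 262] ⇒ [25, 77, 91, 138, 157, 170, 186, 193, 214, 232, 262]

Pooled cuts: [7, 25, 45, 54, 62, 77, 87, 91, 100, 110, 117, 138, 154, 157, 170, 178, 186, 193, 199, 210, 214, 224, 229, 232, 244, 247, 249, 255, 262]

Fragment lengths:
  [0,7): 7 bp
  [7,25): 18 bp
  [25,45): 20 bp
  [45,54): 9 bp
  [54,62): 8 bp
  [62,77): 15 bp
  [77,87): 10 bp
  [87,91): 4 bp
  [91,100): 9 bp
  [100,110): 10 bp
  [110,117): 7 bp
  [117,138): 21 bp
  [138,154): 16 bp
  [154,157): 3 bp
  [157,170): 13 bp
  [170,178): 8 bp
  [178,186): 8 bp
  [186,193): 7 bp
  [193,199): 6 bp
  [199,210): 11 bp
  [210,214): 4 bp
  [214,224): 10 bp
  [224,229): 5 bp
  [229,232): 3 bp
  [232,244): 12 bp
  [244,247): 3 bp
  [247,249): 2 bp
  [249,255): 6 bp
  [255,262): 7 bp
  [262,279): 17 bp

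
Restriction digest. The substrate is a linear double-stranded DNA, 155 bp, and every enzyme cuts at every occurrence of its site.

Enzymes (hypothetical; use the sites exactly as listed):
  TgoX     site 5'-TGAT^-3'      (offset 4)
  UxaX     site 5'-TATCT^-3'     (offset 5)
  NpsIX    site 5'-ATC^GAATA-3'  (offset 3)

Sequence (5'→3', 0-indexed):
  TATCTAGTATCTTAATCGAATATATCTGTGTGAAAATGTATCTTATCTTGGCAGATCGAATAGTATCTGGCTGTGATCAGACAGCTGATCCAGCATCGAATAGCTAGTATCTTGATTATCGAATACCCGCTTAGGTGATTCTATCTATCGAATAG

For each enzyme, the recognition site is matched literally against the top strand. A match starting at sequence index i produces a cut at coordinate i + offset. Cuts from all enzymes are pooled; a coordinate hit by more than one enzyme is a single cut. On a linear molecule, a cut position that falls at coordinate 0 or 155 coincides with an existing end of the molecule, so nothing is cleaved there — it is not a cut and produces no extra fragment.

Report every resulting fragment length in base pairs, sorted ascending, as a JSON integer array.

[3,4,4,5,5,5,6,7,7,8,9,9,10,11,12,15,16,19]

Per-enzyme occurrences:
  TgoX (TGAT, off=4): starts [73, 85, 112, 135] → cuts [77, 89, 116, 139]
  UxaX (TATCT, off=5): starts [0, 7, 22, 38, 43, 63, 107, 141] → cuts [5, 12, 27, 43, 48, 68, 112, 146]
  NpsIX (ATCGAATA, off=3): starts [14, 54, 94, 117, 146] → cuts [17, 57, 97, 120, 149]

Pooled cuts: [5, 12, 17, 27, 43, 48, 57, 68, 77, 89, 97, 112, 116, 120, 139, 146, 149]

Fragments:
  [0,5): 5 bp
  [5,12): 7 bp
  [12,17): 5 bp
  [17,27): 10 bp
  [27,43): 16 bp
  [43,48): 5 bp
  [48,57): 9 bp
  [57,68): 11 bp
  [68,77): 9 bp
  [77,89): 12 bp
  [89,97): 8 bp
  [97,112): 15 bp
  [112,116): 4 bp
  [116,120): 4 bp
  [120,139): 19 bp
  [139,146): 7 bp
  [146,149): 3 bp
  [149,155): 6 bp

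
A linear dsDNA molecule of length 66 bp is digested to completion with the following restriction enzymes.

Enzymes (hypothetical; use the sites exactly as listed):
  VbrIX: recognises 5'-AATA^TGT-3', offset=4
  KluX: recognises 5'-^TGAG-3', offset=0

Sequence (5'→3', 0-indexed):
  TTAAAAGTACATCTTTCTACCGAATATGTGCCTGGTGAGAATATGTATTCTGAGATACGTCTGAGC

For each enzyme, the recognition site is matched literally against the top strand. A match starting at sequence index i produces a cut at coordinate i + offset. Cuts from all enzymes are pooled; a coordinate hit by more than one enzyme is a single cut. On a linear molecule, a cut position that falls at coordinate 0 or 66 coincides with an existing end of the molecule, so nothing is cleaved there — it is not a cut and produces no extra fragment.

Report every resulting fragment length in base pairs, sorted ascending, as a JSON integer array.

Site scan:
  VbrIX (AATATGT, off=4): starts [22, 39] → cuts [26, 43]
  KluX (TGAG, off=0): starts [35, 50, 61] → cuts [35, 50, 61]

Pooled cuts: [26, 35, 43, 50, 61]

Fragment lengths:
  [0,26): 26 bp
  [26,35): 9 bp
  [35,43): 8 bp
  [43,50): 7 bp
  [50,61): 11 bp
  [61,66): 5 bp

[5,7,8,9,11,26]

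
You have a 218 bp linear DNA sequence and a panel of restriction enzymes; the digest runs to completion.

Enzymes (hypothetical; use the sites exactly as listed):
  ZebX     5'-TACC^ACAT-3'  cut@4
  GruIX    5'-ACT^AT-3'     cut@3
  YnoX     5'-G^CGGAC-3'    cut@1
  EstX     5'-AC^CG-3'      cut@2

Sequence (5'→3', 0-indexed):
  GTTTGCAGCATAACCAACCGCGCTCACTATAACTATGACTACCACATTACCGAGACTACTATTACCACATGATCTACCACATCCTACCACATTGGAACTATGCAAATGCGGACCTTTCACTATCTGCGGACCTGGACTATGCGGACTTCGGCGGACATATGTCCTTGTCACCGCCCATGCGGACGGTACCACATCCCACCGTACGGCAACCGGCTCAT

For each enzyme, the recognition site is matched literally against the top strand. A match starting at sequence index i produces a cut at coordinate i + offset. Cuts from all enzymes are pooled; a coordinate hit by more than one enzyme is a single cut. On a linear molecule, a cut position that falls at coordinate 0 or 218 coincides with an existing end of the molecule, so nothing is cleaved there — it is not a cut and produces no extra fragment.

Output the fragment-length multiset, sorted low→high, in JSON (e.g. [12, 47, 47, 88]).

[3,5,6,6,7,8,8,9,9,9,10,10,10,10,11,11,11,12,12,13,18,20]

Scan for sites:
  ZebX TACCACAT/4: at [39, 62, 74, 84, 186] ⇒ [43, 66, 78, 88, 190]
  GruIX ACTAT/3: at [25, 31, 57, 96, 118, 135] ⇒ [28, 34, 60, 99, 121, 138]
  YnoX GCGGAC/1: at [107, 125, 140, 150, 178] ⇒ [108, 126, 141, 151, 179]
  EstX ACCG/2: at [16, 48, 169, 197, 208] ⇒ [18, 50, 171, 199, 210]

All cut coordinates (distinct, sorted): [18, 28, 34, 43, 50, 60, 66, 78, 88, 99, 108, 121, 126, 138, 141, 151, 171, 179, 190, 199, 210]

Fragments:
  [0,18): 18 bp
  [18,28): 10 bp
  [28,34): 6 bp
  [34,43): 9 bp
  [43,50): 7 bp
  [50,60): 10 bp
  [60,66): 6 bp
  [66,78): 12 bp
  [78,88): 10 bp
  [88,99): 11 bp
  [99,108): 9 bp
  [108,121): 13 bp
  [121,126): 5 bp
  [126,138): 12 bp
  [138,141): 3 bp
  [141,151): 10 bp
  [151,171): 20 bp
  [171,179): 8 bp
  [179,190): 11 bp
  [190,199): 9 bp
  [199,210): 11 bp
  [210,218): 8 bp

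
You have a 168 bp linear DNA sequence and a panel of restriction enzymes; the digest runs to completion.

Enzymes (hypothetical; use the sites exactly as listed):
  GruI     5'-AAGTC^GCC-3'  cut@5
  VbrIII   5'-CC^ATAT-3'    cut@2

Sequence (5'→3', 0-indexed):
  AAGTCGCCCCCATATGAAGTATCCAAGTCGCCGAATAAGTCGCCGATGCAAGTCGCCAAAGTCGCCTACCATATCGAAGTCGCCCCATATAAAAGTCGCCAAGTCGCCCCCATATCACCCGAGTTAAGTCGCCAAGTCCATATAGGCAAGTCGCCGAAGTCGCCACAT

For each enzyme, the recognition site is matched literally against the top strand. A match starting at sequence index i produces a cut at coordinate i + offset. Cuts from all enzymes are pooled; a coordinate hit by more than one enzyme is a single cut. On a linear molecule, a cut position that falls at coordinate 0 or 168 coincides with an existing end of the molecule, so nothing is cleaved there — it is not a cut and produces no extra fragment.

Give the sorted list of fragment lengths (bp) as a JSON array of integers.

[5,5,6,6,7,7,8,9,9,9,11,11,12,13,13,18,19]

Site scan:
  GruI (AAGTCGCC, off=5): starts [0, 24, 36, 49, 58, 76, 92, 100, 125, 147, 156] → cuts [5, 29, 41, 54, 63, 81, 97, 105, 130, 152, 161]
  VbrIII (CCATAT, off=2): starts [9, 68, 84, 109, 137] → cuts [11, 70, 86, 111, 139]

All cut coordinates (distinct, sorted): [5, 11, 29, 41, 54, 63, 70, 81, 86, 97, 105, 111, 130, 139, 152, 161]

Fragments:
  [0,5): 5 bp
  [5,11): 6 bp
  [11,29): 18 bp
  [29,41): 12 bp
  [41,54): 13 bp
  [54,63): 9 bp
  [63,70): 7 bp
  [70,81): 11 bp
  [81,86): 5 bp
  [86,97): 11 bp
  [97,105): 8 bp
  [105,111): 6 bp
  [111,130): 19 bp
  [130,139): 9 bp
  [139,152): 13 bp
  [152,161): 9 bp
  [161,168): 7 bp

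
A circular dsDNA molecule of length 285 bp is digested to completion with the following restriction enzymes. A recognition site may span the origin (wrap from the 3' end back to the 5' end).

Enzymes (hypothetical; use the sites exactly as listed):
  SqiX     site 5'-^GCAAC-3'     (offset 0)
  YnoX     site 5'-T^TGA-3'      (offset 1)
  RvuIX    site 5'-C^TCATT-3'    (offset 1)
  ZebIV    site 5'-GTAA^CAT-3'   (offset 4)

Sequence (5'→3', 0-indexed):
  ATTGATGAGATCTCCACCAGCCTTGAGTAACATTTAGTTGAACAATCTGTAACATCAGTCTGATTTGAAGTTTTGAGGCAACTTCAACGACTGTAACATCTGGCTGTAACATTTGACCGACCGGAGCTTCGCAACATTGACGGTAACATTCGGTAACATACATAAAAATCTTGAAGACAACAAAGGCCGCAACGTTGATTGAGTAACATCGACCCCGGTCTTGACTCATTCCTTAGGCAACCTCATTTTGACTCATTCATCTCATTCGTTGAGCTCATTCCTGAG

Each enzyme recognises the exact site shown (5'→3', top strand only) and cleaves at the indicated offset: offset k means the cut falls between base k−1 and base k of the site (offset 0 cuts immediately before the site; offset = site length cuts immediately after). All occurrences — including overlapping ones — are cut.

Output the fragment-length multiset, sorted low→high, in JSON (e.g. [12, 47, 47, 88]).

[4,4,4,4,4,5,6,6,7,7,7,7,8,8,8,9,9,10,11,13,13,13,14,15,15,17,17,19,21]

Per-enzyme occurrences:
  SqiX (GCAAC, off=0): starts [77, 130, 188, 236] → cuts [77, 130, 188, 236]
  YnoX (TTGA, off=1): starts [1, 22, 37, 64, 72, 112, 136, 170, 194, 198, 220, 247, 268] → cuts [2, 23, 38, 65, 73, 113, 137, 171, 195, 199, 221, 248, 269]
  RvuIX (CTCATT, off=1): starts [224, 241, 251, 260, 273] → cuts [225, 242, 252, 261, 274]
  ZebIV (GTAACAT, off=4): starts [26, 48, 92, 105, 142, 152, 202] → cuts [30, 52, 96, 109, 146, 156, 206]

All cut coordinates (distinct, sorted): [2, 23, 30, 38, 52, 65, 73, 77, 96, 109, 113, 130, 137, 146, 156, 171, 188, 195, 199, 206, 221, 225, 236, 242, 248, 252, 261, 269, 274]

Fragment lengths:
  2→23: 21 bp
  23→30: 7 bp
  30→38: 8 bp
  38→52: 14 bp
  52→65: 13 bp
  65→73: 8 bp
  73→77: 4 bp
  77→96: 19 bp
  96→109: 13 bp
  109→113: 4 bp
  113→130: 17 bp
  130→137: 7 bp
  137→146: 9 bp
  146→156: 10 bp
  156→171: 15 bp
  171→188: 17 bp
  188→195: 7 bp
  195→199: 4 bp
  199→206: 7 bp
  206→221: 15 bp
  221→225: 4 bp
  225→236: 11 bp
  236→242: 6 bp
  242→248: 6 bp
  248→252: 4 bp
  252→261: 9 bp
  261→269: 8 bp
  269→274: 5 bp
  274→2 (wrap): 285-274+2 = 13 bp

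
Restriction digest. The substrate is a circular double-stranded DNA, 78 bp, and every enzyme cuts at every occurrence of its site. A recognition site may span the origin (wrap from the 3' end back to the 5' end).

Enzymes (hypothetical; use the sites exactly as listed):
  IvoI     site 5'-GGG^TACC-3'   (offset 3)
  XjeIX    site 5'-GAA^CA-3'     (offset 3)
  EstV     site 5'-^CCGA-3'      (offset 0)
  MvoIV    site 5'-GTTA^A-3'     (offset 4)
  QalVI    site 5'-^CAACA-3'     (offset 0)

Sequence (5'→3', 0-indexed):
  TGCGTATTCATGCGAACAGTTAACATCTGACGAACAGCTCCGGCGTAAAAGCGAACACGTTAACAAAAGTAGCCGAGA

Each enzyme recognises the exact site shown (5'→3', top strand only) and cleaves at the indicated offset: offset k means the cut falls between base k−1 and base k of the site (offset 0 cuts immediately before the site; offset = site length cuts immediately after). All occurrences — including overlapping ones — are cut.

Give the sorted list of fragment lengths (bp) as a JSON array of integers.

[6,7,10,12,21,22]

Scan for sites:
  IvoI (GGGTACC, off=3): no sites
  XjeIX (GAACA, off=3): starts [13, 31, 52] → cuts [16, 34, 55]
  EstV (CCGA, off=0): starts [72] → cuts [72]
  MvoIV (GTTAA, off=4): starts [18, 58] → cuts [22, 62]
  QalVI (CAACA, off=0): no sites

All cut coordinates (distinct, sorted): [16, 22, 34, 55, 62, 72]

Fragments:
  16→22: 6 bp
  22→34: 12 bp
  34→55: 21 bp
  55→62: 7 bp
  62→72: 10 bp
  72→16 (wrap): 78-72+16 = 22 bp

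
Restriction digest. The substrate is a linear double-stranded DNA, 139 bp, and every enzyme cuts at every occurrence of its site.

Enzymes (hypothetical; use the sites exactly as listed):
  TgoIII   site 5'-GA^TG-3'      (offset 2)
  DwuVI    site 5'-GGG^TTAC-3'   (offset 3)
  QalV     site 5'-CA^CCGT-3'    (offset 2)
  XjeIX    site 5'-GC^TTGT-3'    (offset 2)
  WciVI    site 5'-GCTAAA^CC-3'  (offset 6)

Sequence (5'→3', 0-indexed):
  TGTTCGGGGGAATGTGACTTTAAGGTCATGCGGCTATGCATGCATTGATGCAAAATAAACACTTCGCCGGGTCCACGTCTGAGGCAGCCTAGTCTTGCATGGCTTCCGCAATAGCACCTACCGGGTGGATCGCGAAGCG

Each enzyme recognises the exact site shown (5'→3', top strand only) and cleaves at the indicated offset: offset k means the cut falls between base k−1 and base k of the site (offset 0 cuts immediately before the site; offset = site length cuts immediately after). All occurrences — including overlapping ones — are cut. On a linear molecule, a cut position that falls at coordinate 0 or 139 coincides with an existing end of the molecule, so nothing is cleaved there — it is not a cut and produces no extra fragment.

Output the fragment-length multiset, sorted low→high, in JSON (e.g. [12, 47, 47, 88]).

[48,91]

Scan for sites:
  TgoIII GATG/2: at [46] ⇒ [48]
  DwuVI (GGGTTAC, off=3): no sites
  QalV (CACCGT, off=2): no sites
  XjeIX (GCTTGT, off=2): no sites
  WciVI (GCTAAACC, off=6): no sites

Pooled cuts: [48]

Fragment lengths:
  [0,48): 48 bp
  [48,139): 91 bp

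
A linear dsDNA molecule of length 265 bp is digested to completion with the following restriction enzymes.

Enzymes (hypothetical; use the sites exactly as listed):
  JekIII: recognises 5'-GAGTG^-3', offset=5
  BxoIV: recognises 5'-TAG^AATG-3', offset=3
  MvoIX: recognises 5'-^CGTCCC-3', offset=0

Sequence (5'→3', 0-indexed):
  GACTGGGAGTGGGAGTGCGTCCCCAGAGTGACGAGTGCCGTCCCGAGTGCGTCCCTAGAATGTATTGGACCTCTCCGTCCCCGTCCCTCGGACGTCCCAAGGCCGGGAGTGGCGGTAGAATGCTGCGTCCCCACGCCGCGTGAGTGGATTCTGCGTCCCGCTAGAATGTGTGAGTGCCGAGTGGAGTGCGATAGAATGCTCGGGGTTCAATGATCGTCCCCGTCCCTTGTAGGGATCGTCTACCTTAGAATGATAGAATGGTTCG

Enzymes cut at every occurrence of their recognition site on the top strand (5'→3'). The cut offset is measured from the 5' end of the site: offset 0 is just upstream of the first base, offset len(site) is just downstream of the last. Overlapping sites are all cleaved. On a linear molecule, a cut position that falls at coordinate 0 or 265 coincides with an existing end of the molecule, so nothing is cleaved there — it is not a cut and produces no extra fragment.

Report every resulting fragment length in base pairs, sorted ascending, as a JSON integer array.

Site scan:
  JekIII (GAGTG, off=5): starts [6, 12, 25, 32, 44, 106, 141, 171, 178, 183] → cuts [11, 17, 30, 37, 49, 111, 146, 176, 183, 188]
  BxoIV (TAGAATG, off=3): starts [55, 115, 161, 191, 245, 253] → cuts [58, 118, 164, 194, 248, 256]
  MvoIX (CGTCCC, off=0): starts [17, 38, 49, 75, 81, 92, 125, 153, 214, 220] → cuts [17, 38, 49, 75, 81, 92, 125, 153, 214, 220]

All cut coordinates (distinct, sorted): [11, 17, 30, 37, 38, 49, 58, 75, 81, 92, 111, 118, 125, 146, 153, 164, 176, 183, 188, 194, 214, 220, 248, 256]

Fragment lengths:
  [0,11): 11 bp
  [11,17): 6 bp
  [17,30): 13 bp
  [30,37): 7 bp
  [37,38): 1 bp
  [38,49): 11 bp
  [49,58): 9 bp
  [58,75): 17 bp
  [75,81): 6 bp
  [81,92): 11 bp
  [92,111): 19 bp
  [111,118): 7 bp
  [118,125): 7 bp
  [125,146): 21 bp
  [146,153): 7 bp
  [153,164): 11 bp
  [164,176): 12 bp
  [176,183): 7 bp
  [183,188): 5 bp
  [188,194): 6 bp
  [194,214): 20 bp
  [214,220): 6 bp
  [220,248): 28 bp
  [248,256): 8 bp
  [256,265): 9 bp

[1,5,6,6,6,6,7,7,7,7,7,8,9,9,11,11,11,11,12,13,17,19,20,21,28]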